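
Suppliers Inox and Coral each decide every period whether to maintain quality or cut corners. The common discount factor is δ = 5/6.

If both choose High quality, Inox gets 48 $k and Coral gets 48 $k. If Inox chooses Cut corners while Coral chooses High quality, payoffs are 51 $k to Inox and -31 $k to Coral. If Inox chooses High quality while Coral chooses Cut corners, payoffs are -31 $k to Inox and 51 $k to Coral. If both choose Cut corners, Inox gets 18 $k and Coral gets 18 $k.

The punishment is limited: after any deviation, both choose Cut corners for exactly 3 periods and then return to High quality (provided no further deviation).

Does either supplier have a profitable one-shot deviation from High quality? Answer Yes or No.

No

IC: δ+…+δ^3 ≥ (51−48)/(48−18) = 1/10.
At δ = 5/6: partial sum = 2.1065 ≥ 0.1000. Cooperation sustainable.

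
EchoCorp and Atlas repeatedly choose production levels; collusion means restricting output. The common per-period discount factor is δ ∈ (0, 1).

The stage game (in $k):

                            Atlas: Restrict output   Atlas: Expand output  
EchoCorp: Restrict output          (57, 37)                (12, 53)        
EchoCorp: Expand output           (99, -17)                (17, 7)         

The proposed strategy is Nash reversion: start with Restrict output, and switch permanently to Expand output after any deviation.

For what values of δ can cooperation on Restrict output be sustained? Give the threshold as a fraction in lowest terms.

21/41

EchoCorp's threshold: (99−57)/(99−17) = 21/41.
Atlas's threshold: (53−37)/(53−7) = 8/23.
21/41 > 8/23, so EchoCorp binds and δ* = 21/41.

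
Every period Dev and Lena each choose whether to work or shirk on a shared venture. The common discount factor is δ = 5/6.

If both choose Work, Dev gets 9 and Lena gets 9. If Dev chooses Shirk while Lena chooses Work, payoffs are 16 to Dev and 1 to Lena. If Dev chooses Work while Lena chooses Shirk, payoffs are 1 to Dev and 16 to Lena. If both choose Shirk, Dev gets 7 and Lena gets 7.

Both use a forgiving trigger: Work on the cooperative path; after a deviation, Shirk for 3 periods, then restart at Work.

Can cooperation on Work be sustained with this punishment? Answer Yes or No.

No

A one-shot deviation gives 16 now, then 7 for 3 periods, then back to 9.
Gain from deviating: (16−9) today; loss: (9−7) in each of the next 3 periods.
No-deviation condition: (9−7)(δ+…+δ^3) ≥ 16−9, i.e. δ+…+δ^3 ≥ 7/2.
At δ = 5/6: δ+…+δ^3 = 2.1065 < 3.5000.
So cooperation is not sustainable.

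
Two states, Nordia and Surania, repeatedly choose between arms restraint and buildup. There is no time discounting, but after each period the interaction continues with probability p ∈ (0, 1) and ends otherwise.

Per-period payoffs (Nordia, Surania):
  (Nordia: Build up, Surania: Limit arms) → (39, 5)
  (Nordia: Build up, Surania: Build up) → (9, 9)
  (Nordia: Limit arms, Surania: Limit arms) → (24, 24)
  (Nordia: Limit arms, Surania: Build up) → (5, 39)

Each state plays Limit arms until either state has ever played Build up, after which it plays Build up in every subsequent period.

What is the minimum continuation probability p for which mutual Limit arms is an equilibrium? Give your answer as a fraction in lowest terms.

Expected cooperation value is 24 + p·24 + p²·24 + … = 24/(1−p); deviation gives 39 + p·9/(1−p).
24 ≥ 39(1−p) + 9p ⇒ 30p ≥ 15 ⇒ p ≥ 15/30 = 1/2.

1/2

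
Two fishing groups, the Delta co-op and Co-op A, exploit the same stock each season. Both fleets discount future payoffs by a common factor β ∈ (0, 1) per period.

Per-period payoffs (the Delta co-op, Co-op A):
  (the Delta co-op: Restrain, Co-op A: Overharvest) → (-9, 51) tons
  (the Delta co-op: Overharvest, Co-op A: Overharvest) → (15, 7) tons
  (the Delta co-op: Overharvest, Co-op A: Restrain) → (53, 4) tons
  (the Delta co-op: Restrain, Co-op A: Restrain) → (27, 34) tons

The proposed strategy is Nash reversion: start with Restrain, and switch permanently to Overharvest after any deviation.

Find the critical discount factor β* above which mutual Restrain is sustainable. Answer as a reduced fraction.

the Delta co-op: cooperation gives 27 each period; deviation gives 53 once then 15 forever.
  27/(1−β) ≥ 53 + 15β/(1−β) ⇒ β ≥ 26/38 = 13/19.
Co-op A: cooperation gives 34 each period; deviation gives 51 once then 7 forever.
  β ≥ 17/44.
Both must hold, so the binding constraint is the Delta co-op's: β ≥ 13/19.

13/19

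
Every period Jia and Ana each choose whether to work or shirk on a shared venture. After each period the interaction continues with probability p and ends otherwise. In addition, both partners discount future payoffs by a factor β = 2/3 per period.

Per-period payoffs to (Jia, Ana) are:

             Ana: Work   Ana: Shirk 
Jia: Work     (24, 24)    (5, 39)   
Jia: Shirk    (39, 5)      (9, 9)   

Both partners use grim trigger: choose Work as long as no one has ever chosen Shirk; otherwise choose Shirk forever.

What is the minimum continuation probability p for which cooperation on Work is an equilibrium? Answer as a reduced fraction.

With continuation probability p and discount β, the effective per-period discount factor is βp.
Grim-trigger IC: βp ≥ (39−24)/(39−9) = 1/2.
So p ≥ (1/2)/(2/3) = 3/4.

3/4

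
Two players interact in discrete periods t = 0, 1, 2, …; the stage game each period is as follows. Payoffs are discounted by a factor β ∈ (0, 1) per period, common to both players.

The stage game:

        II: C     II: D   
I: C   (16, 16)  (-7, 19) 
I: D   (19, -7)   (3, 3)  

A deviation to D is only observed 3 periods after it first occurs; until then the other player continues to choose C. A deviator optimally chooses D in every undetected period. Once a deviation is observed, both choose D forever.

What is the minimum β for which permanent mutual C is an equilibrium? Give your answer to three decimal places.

Deviating for the 3 undetected periods gains 19−16 = 3 per period over cooperation, then loses 16−3 = 13 per period forever once punishment starts.
Gain: 3(1 + β + … + β^2); loss: 13·β^3/(1−β).
No profitable deviation ⇔ 3(1−β^3) ≤ 13·β^3, i.e. β^3 ≥ 3/(3+13) = 3/16.
Hence β ≥ (3/16)^(1/3) ≈ 0.572.

0.572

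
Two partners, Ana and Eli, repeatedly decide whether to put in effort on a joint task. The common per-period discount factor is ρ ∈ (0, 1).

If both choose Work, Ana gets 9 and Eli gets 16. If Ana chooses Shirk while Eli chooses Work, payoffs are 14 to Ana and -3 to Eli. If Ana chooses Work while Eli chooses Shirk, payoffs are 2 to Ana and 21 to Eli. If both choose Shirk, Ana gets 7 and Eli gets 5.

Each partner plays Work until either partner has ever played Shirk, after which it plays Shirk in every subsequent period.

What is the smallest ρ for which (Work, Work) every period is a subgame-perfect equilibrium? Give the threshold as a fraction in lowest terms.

Ana: cooperation gives 9 each period; deviation gives 14 once then 7 forever.
  9/(1−ρ) ≥ 14 + 7ρ/(1−ρ) ⇒ ρ ≥ 5/7.
Eli: cooperation gives 16 each period; deviation gives 21 once then 5 forever.
  ρ ≥ 5/16.
Both must hold, so the binding constraint is Ana's: ρ ≥ 5/7.

5/7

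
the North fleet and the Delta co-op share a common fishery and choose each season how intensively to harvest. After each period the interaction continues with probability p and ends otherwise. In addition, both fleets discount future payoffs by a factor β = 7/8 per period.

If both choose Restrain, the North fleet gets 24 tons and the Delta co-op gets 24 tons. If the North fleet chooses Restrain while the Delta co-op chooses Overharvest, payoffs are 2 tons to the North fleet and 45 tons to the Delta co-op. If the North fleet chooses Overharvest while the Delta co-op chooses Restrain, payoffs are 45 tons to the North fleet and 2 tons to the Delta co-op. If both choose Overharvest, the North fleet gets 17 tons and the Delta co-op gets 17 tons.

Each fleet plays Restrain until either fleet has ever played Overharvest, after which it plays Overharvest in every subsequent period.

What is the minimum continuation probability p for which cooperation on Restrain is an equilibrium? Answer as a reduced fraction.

6/7

Expected continuation weight on next period's payoff is β·p = 7/8·p, which plays the role of the discount factor.
Cooperation requires 7/8·p ≥ (45−24)/(45−17) = 3/4, hence p ≥ 6/7.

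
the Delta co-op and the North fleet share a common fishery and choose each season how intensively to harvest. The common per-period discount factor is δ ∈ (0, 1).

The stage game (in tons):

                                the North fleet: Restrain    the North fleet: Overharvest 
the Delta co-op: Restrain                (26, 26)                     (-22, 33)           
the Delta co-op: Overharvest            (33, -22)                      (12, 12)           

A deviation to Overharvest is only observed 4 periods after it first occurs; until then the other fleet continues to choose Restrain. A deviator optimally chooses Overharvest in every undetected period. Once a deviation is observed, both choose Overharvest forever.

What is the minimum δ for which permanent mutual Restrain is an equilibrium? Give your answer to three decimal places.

0.760

A deviator earns 33 for 4 periods, then 12 forever; cooperating earns 26 forever. Multiplying the IC by (1−δ):
26 ≥ 33(1−δ^4) + 12δ^4, so 21·δ^4 ≥ 7 and δ^4 ≥ 1/3.
δ ≥ (1/3)^(1/4) ≈ 0.760.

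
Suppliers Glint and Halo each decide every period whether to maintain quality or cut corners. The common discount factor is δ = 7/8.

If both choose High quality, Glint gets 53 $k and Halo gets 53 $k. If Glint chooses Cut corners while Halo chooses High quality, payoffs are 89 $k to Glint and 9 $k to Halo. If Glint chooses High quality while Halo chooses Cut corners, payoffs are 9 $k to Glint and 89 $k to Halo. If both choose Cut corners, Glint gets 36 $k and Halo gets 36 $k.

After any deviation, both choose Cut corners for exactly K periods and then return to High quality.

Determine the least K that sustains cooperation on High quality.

Need Σ_{k=1}^{K} δ^k ≥ (89−53)/(53−36) = 2.1176 at δ = 7/8.
At K = 2 the sum is 1.6406 < 2.1176; at K = 3 it is 2.3105 ≥ 2.1176.
So the minimum punishment length is K = 3.

3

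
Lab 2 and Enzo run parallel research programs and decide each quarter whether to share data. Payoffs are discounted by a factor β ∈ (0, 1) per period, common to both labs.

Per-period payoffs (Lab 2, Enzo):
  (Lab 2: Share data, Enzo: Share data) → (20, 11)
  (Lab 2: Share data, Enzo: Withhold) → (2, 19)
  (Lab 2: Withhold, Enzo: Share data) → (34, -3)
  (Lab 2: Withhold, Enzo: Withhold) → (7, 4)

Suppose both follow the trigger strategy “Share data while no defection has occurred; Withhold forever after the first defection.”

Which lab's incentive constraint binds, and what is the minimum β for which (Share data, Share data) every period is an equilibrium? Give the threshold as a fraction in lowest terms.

Enzo; β ≥ 8/15

Lab 2: cooperation gives 20 each period; deviation gives 34 once then 7 forever.
  20/(1−β) ≥ 34 + 7β/(1−β) ⇒ β ≥ 14/27.
Enzo: cooperation gives 11 each period; deviation gives 19 once then 4 forever.
  β ≥ 8/15.
Both must hold, so the binding constraint is Enzo's: β ≥ 8/15.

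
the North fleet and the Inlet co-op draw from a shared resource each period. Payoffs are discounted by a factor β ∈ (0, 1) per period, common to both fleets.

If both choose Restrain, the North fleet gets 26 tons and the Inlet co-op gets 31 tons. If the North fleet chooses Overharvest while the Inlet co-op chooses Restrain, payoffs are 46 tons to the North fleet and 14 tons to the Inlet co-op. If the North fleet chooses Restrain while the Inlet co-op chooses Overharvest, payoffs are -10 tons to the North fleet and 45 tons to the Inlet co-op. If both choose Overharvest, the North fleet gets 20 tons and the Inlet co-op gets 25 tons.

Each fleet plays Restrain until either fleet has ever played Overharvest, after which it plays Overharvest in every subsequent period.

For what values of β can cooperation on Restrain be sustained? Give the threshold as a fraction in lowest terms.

For the North fleet: deviation gain 46−26 = 20, per-period punishment loss 26−20 = 6. IC gives β ≥ 20/26 = 10/13.
For the Inlet co-op: gain 14, loss 6 per period, so β ≥ 14/20 = 7/10.
The tighter constraint is the North fleet's, so cooperation needs β ≥ 10/13.

10/13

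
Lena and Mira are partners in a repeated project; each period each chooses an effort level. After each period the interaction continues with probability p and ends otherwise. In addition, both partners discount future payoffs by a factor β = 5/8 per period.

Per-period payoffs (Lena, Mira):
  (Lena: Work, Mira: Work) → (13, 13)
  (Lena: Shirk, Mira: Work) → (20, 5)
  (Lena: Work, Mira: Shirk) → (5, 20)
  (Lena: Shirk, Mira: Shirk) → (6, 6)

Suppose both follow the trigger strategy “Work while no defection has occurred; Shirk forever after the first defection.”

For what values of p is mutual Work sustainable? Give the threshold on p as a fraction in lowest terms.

4/5

Expected continuation weight on next period's payoff is β·p = 5/8·p, which plays the role of the discount factor.
Cooperation requires 5/8·p ≥ (20−13)/(20−6) = 1/2, hence p ≥ 4/5.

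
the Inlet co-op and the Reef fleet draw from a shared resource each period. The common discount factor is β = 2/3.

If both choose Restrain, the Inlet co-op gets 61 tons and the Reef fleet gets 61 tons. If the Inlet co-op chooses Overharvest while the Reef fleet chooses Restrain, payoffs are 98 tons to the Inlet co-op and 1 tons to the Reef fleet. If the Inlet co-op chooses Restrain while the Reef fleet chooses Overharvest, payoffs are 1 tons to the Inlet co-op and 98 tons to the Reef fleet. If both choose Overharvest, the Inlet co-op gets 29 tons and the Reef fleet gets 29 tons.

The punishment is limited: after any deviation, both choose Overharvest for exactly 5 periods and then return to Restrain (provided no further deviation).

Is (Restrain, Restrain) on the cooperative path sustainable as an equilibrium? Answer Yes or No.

Yes

Comparing payoff streams over the 6 periods until play realigns: cooperate → 61(1+β+…+β^5); deviate → 98 + 29(β+…+β^5).
Cooperation is sustained iff (61−29)(β+…+β^5) ≥ 98−61.
β+…+β^5 = 2/3·(1−(2/3)^5)/(1−2/3) = 1.7366, and (98−61)/(61−29) = 1.1562.
1.7366 ≥ 1.1562, so cooperation is sustainable.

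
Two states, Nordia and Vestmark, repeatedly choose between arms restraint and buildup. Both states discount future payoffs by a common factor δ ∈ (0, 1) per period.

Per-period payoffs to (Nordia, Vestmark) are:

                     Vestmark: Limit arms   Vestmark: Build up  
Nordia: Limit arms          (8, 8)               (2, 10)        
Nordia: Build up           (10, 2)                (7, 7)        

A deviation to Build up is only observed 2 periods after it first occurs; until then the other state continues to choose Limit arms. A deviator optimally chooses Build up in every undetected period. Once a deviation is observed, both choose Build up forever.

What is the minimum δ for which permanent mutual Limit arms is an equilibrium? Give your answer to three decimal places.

0.816

The best deviation is to choose Build up for all 2 undetected periods, earning 10 each, then 7 forever once detected.
Deviation value: 10(1−δ^2)/(1−δ) + 7δ^2/(1−δ); cooperation value: 8/(1−δ).
IC: 8 ≥ 10(1−δ^2) + 7δ^2 = 10 − 3δ^2.
So δ^2 ≥ 2/3, giving δ ≥ (2/3)^(1/2) ≈ 0.816.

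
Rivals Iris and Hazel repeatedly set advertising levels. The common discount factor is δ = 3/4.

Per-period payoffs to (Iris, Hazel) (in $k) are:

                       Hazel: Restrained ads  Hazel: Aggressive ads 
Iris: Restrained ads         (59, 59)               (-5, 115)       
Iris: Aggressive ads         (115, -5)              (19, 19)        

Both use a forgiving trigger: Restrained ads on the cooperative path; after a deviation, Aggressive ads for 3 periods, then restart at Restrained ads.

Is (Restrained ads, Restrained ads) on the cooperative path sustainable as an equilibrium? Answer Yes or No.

Yes

Comparing payoff streams over the 4 periods until play realigns: cooperate → 59(1+δ+…+δ^3); deviate → 115 + 19(δ+…+δ^3).
Cooperation is sustained iff (59−19)(δ+…+δ^3) ≥ 115−59.
δ+…+δ^3 = 3/4·(1−(3/4)^3)/(1−3/4) = 1.7344, and (115−59)/(59−19) = 1.4000.
1.7344 ≥ 1.4000, so cooperation is sustainable.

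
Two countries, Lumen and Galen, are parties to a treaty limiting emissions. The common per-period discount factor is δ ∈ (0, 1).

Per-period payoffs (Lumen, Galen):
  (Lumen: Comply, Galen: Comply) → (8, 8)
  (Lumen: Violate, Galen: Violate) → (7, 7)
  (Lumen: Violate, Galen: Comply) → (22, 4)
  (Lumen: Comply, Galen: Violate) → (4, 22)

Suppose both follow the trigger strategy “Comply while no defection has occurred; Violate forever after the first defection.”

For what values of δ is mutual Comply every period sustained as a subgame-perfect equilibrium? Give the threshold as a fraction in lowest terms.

14/15

Under grim trigger the critical discount factor is (T−C)/(T−P) with T = 22, C = 8, P = 7.
δ* = (22−8)/(22−7) = 14/15.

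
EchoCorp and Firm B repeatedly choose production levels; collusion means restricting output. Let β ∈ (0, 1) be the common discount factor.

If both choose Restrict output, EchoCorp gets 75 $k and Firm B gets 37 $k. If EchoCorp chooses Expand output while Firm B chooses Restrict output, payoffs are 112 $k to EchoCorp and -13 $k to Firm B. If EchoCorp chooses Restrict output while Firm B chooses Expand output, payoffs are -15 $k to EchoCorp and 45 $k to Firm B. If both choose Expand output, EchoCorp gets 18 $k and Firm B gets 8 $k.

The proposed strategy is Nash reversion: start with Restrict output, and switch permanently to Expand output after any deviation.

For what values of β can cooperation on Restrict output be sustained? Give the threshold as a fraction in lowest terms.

EchoCorp's threshold: (112−75)/(112−18) = 37/94.
Firm B's threshold: (45−37)/(45−8) = 8/37.
37/94 > 8/37, so EchoCorp binds and β* = 37/94.

37/94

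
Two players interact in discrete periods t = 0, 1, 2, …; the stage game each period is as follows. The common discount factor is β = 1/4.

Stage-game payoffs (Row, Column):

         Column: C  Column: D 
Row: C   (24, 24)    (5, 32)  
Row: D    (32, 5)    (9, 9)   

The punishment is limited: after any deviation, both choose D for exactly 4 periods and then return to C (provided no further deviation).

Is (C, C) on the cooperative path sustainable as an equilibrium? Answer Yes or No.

No

A one-shot deviation gives 32 now, then 9 for 4 periods, then back to 24.
Gain from deviating: (32−24) today; loss: (24−9) in each of the next 4 periods.
No-deviation condition: (24−9)(β+…+β^4) ≥ 32−24, i.e. β+…+β^4 ≥ 8/15.
At β = 1/4: β+…+β^4 = 0.3320 < 0.5333.
So cooperation is not sustainable.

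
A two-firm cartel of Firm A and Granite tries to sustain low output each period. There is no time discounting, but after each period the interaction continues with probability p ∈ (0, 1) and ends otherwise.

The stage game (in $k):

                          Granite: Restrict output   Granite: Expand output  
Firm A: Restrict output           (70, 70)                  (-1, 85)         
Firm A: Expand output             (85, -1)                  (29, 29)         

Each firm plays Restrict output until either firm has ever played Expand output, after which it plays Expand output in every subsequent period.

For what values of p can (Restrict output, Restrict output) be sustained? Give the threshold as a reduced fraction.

With no time discounting, the continuation probability p plays the role of the discount factor.
Grim-trigger IC: 70/(1−p) ≥ 85 + 29p/(1−p) ⇒ p ≥ (85−70)/(85−29) = 15/56.

15/56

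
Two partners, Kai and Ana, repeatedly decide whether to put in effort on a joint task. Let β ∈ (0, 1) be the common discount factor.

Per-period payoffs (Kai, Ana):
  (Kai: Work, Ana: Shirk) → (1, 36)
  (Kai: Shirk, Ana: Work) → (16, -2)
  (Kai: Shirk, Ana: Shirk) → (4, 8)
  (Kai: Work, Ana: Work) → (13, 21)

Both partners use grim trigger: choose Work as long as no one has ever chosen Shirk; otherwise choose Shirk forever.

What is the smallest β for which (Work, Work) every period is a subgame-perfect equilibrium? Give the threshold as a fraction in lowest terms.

For Kai: deviation gain 16−13 = 3, per-period punishment loss 13−4 = 9. IC gives β ≥ 3/12 = 1/4.
For Ana: gain 15, loss 13 per period, so β ≥ 15/28.
The tighter constraint is Ana's, so cooperation needs β ≥ 15/28.

15/28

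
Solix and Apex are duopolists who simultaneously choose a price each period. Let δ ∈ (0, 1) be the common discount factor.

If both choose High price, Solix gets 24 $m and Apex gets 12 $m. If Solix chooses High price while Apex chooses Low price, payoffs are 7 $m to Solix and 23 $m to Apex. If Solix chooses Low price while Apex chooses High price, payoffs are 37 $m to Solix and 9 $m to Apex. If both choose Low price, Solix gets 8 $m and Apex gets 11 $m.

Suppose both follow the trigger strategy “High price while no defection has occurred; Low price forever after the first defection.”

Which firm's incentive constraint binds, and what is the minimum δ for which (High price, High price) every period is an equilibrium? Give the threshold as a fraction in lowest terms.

Solix's threshold: (37−24)/(37−8) = 13/29.
Apex's threshold: (23−12)/(23−11) = 11/12.
13/29 < 11/12, so Apex binds and δ* = 11/12.

Apex; δ ≥ 11/12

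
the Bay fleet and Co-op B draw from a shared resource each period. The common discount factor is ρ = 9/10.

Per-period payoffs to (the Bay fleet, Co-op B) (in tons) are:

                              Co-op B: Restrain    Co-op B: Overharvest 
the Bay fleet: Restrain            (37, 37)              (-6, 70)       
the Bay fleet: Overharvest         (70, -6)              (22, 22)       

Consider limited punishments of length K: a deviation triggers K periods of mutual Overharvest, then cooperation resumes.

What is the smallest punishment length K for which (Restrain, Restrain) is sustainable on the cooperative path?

3

Need Σ_{k=1}^{K} ρ^k ≥ (70−37)/(37−22) = 2.2000 at ρ = 9/10.
At K = 2 the sum is 1.7100 < 2.2000; at K = 3 it is 2.4390 ≥ 2.2000.
So the minimum punishment length is K = 3.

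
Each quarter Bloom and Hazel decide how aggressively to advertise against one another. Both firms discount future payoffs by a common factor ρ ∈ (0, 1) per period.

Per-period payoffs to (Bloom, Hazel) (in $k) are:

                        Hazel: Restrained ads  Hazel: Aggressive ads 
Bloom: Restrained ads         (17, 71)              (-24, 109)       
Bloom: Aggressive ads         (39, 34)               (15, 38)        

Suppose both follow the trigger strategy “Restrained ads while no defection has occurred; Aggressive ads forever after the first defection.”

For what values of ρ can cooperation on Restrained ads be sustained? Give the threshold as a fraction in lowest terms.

11/12

For Bloom: deviation gain 39−17 = 22, per-period punishment loss 17−15 = 2. IC gives ρ ≥ 22/24 = 11/12.
For Hazel: gain 38, loss 33 per period, so ρ ≥ 38/71.
The tighter constraint is Bloom's, so cooperation needs ρ ≥ 11/12.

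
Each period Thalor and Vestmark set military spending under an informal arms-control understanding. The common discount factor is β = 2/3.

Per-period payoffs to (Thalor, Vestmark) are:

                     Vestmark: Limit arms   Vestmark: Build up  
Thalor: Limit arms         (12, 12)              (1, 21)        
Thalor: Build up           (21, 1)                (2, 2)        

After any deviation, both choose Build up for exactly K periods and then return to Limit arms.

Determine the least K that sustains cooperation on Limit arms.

2

No profitable deviation requires (12−2)(β+…+β^K) ≥ 21−12, i.e. β+…+β^K ≥ 9/10 ≈ 0.9000.
With β = 2/3, the partial sums are K=1: 0.6667, K=2: 1.1111.
K = 2 is the first length at which the sum reaches 0.9000.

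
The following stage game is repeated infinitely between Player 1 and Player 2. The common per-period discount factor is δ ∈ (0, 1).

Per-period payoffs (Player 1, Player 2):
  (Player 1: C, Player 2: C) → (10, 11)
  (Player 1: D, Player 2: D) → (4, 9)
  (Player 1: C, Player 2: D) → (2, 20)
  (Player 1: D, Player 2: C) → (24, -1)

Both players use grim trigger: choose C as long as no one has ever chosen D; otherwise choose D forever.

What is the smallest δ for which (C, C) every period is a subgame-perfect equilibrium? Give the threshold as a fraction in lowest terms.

9/11

For Player 1: deviation gain 24−10 = 14, per-period punishment loss 10−4 = 6. IC gives δ ≥ 14/20 = 7/10.
For Player 2: gain 9, loss 2 per period, so δ ≥ 9/11.
The tighter constraint is Player 2's, so cooperation needs δ ≥ 9/11.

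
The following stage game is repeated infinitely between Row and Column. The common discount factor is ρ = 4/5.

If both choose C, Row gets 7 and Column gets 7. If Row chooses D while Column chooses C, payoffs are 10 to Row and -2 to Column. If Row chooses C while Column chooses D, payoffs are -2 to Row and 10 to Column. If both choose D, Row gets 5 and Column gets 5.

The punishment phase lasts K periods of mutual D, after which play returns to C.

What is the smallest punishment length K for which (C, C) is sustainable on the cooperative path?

IC: ρ(1−ρ^K)/(1−ρ) ≥ (10−7)/(7−5) = 3/2.
With ρ = 4/5: need 1 − ρ^K ≥ 3/2·(1−4/5)/(4/5), i.e. ρ^K ≤ 0.6250.
Since (4/5)^2 = 0.6400 and (4/5)^3 = 0.5120, the smallest such K is 3.

3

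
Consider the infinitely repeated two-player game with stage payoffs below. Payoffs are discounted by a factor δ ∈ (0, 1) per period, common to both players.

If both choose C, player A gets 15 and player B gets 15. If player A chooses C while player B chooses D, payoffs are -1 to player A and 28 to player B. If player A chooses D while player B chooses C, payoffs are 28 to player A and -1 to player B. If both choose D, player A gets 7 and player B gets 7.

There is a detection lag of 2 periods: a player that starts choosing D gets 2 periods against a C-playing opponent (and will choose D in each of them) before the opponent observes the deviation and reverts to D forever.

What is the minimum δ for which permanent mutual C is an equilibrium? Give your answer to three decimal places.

Deviating for the 2 undetected periods gains 28−15 = 13 per period over cooperation, then loses 15−7 = 8 per period forever once punishment starts.
Gain: 13(1 + δ + … + δ^1); loss: 8·δ^2/(1−δ).
No profitable deviation ⇔ 13(1−δ^2) ≤ 8·δ^2, i.e. δ^2 ≥ 13/(13+8) = 13/21.
Hence δ ≥ (13/21)^(1/2) ≈ 0.787.

0.787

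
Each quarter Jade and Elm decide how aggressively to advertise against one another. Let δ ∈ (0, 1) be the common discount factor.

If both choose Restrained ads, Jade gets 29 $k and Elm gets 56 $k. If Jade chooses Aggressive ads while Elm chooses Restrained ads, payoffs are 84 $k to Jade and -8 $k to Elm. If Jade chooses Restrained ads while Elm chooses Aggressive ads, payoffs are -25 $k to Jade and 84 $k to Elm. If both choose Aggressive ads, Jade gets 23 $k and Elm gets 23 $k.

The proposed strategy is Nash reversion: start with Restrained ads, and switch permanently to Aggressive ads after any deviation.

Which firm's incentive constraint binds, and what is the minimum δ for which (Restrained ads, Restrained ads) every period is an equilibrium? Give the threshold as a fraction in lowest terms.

Jade; δ ≥ 55/61

For Jade: deviation gain 84−29 = 55, per-period punishment loss 29−23 = 6. IC gives δ ≥ 55/61.
For Elm: gain 28, loss 33 per period, so δ ≥ 28/61.
The tighter constraint is Jade's, so cooperation needs δ ≥ 55/61.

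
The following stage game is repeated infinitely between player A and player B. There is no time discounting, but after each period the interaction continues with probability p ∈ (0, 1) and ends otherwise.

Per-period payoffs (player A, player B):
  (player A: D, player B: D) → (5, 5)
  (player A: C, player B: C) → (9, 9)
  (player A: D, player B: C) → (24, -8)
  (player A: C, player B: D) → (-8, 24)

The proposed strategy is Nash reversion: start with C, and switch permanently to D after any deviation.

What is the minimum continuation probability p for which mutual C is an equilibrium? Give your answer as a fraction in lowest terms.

With no time discounting, the continuation probability p plays the role of the discount factor.
Grim-trigger IC: 9/(1−p) ≥ 24 + 5p/(1−p) ⇒ p ≥ (24−9)/(24−5) = 15/19.

15/19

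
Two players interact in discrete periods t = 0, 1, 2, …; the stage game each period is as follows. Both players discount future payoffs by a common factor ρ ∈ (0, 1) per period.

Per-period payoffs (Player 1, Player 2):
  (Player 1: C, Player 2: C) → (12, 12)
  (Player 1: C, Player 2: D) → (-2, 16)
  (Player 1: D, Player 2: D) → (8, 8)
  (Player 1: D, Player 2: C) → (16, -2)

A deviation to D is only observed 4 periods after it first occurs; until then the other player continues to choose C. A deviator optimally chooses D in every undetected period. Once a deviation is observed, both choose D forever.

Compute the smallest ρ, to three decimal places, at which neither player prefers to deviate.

A deviator earns 16 for 4 periods, then 8 forever; cooperating earns 12 forever. Multiplying the IC by (1−ρ):
12 ≥ 16(1−ρ^4) + 8ρ^4, so 8·ρ^4 ≥ 4 and ρ^4 ≥ 1/2.
ρ ≥ (1/2)^(1/4) ≈ 0.841.

0.841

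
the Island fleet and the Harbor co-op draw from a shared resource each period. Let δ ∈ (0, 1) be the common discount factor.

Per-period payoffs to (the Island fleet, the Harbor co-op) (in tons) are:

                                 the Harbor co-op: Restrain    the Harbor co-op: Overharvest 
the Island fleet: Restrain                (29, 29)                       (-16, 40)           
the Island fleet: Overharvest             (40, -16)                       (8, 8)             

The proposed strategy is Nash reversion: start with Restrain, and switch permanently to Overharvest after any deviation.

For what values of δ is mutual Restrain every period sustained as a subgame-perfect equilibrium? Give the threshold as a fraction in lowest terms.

29/(1−δ) ≥ 40 + 8δ/(1−δ)
29 ≥ 40 − 32δ
δ ≥ 11/32.

11/32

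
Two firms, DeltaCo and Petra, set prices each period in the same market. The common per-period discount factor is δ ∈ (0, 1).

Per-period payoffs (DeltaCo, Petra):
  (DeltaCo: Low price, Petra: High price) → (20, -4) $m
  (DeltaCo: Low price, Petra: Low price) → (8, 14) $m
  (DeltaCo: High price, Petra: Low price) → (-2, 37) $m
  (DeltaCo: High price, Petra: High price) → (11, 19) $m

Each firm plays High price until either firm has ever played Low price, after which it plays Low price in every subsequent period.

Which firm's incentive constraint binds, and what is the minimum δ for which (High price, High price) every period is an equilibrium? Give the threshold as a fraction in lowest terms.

For DeltaCo: deviation gain 20−11 = 9, per-period punishment loss 11−8 = 3. IC gives δ ≥ 9/12 = 3/4.
For Petra: gain 18, loss 5 per period, so δ ≥ 18/23.
The tighter constraint is Petra's, so cooperation needs δ ≥ 18/23.

Petra; δ ≥ 18/23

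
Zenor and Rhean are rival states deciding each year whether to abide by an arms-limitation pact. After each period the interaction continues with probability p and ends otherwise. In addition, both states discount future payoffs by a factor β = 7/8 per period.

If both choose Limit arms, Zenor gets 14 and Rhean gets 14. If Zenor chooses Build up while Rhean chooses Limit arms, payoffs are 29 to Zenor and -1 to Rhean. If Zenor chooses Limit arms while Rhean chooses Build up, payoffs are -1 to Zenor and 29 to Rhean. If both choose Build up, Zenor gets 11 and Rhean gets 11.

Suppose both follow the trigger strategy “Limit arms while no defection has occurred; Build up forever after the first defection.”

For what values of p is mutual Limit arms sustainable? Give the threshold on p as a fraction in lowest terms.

With continuation probability p and discount β, the effective per-period discount factor is βp.
Grim-trigger IC: βp ≥ (29−14)/(29−11) = 5/6.
So p ≥ (5/6)/(7/8) = 20/21.

20/21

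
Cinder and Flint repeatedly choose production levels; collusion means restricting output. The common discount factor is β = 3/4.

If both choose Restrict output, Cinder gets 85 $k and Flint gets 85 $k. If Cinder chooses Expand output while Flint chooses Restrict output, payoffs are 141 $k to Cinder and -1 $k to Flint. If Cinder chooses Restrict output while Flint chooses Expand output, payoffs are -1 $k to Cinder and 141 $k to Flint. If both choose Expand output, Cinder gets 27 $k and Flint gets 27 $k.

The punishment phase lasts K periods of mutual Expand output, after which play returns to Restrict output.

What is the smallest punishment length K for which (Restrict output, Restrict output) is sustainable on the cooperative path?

No profitable deviation requires (85−27)(β+…+β^K) ≥ 141−85, i.e. β+…+β^K ≥ 28/29 ≈ 0.9655.
With β = 3/4, the partial sums are K=1: 0.7500, K=2: 1.3125.
K = 2 is the first length at which the sum reaches 0.9655.

2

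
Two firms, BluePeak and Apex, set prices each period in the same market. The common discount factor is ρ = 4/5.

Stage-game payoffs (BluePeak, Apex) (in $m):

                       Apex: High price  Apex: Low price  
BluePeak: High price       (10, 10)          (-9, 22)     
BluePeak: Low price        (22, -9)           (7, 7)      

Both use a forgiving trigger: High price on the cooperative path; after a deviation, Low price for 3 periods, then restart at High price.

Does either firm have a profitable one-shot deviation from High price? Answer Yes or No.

A one-shot deviation gives 22 now, then 7 for 3 periods, then back to 10.
Gain from deviating: (22−10) today; loss: (10−7) in each of the next 3 periods.
No-deviation condition: (10−7)(ρ+…+ρ^3) ≥ 22−10, i.e. ρ+…+ρ^3 ≥ 4.
At ρ = 4/5: ρ+…+ρ^3 = 1.9520 < 4.0000.
So cooperation is not sustainable.

Yes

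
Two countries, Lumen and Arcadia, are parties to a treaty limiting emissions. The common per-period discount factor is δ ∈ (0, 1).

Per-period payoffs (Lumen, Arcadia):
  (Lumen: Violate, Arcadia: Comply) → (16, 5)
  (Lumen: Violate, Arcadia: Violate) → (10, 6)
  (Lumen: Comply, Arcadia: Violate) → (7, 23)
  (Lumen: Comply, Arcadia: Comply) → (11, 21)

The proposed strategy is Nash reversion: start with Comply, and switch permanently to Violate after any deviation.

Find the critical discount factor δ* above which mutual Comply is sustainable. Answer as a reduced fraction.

5/6

Lumen: cooperation gives 11 each period; deviation gives 16 once then 10 forever.
  11/(1−δ) ≥ 16 + 10δ/(1−δ) ⇒ δ ≥ 5/6.
Arcadia: cooperation gives 21 each period; deviation gives 23 once then 6 forever.
  δ ≥ 2/17.
Both must hold, so the binding constraint is Lumen's: δ ≥ 5/6.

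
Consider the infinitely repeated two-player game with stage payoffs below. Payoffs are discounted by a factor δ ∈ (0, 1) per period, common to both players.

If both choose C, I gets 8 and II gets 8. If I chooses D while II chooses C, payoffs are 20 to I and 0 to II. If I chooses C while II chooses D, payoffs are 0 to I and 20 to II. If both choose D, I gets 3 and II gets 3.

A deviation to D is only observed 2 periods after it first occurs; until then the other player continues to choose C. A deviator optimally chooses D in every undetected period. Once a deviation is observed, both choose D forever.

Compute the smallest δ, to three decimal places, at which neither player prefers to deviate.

Deviating for the 2 undetected periods gains 20−8 = 12 per period over cooperation, then loses 8−3 = 5 per period forever once punishment starts.
Gain: 12(1 + δ + … + δ^1); loss: 5·δ^2/(1−δ).
No profitable deviation ⇔ 12(1−δ^2) ≤ 5·δ^2, i.e. δ^2 ≥ 12/(12+5) = 12/17.
Hence δ ≥ (12/17)^(1/2) ≈ 0.840.

0.840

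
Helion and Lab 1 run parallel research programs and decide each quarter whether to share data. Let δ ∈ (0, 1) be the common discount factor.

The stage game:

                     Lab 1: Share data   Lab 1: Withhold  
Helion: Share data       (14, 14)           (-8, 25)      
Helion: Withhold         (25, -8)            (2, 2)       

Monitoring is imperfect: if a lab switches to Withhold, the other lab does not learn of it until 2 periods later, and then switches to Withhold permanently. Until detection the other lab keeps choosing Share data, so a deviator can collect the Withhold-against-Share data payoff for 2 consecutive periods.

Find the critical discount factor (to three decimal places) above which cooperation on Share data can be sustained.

0.692

A deviator earns 25 for 2 periods, then 2 forever; cooperating earns 14 forever. Multiplying the IC by (1−δ):
14 ≥ 25(1−δ^2) + 2δ^2, so 23·δ^2 ≥ 11 and δ^2 ≥ 11/23.
δ ≥ (11/23)^(1/2) ≈ 0.692.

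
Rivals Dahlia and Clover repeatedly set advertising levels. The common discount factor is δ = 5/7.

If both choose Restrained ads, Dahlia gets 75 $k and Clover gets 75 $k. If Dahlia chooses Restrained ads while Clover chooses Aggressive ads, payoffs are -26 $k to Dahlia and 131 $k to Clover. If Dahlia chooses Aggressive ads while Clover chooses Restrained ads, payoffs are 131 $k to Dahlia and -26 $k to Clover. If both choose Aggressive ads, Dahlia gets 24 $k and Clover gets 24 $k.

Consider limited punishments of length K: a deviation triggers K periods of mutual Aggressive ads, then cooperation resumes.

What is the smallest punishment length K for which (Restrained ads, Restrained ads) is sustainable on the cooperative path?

No profitable deviation requires (75−24)(δ+…+δ^K) ≥ 131−75, i.e. δ+…+δ^K ≥ 56/51 ≈ 1.0980.
With δ = 5/7, the partial sums are K=1: 0.7143, K=2: 1.2245.
K = 2 is the first length at which the sum reaches 1.0980.

2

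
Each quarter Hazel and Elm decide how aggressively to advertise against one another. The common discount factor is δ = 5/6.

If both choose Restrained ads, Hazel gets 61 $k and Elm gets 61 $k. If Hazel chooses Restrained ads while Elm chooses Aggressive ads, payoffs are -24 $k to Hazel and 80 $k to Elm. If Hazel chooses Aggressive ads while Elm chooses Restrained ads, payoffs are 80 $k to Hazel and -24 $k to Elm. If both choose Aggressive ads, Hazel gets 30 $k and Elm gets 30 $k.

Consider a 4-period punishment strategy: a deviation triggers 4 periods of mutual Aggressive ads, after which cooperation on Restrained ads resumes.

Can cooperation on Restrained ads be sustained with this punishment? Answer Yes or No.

Comparing payoff streams over the 5 periods until play realigns: cooperate → 61(1+δ+…+δ^4); deviate → 80 + 30(δ+…+δ^4).
Cooperation is sustained iff (61−30)(δ+…+δ^4) ≥ 80−61.
δ+…+δ^4 = 5/6·(1−(5/6)^4)/(1−5/6) = 2.5887, and (80−61)/(61−30) = 0.6129.
2.5887 ≥ 0.6129, so cooperation is sustainable.

Yes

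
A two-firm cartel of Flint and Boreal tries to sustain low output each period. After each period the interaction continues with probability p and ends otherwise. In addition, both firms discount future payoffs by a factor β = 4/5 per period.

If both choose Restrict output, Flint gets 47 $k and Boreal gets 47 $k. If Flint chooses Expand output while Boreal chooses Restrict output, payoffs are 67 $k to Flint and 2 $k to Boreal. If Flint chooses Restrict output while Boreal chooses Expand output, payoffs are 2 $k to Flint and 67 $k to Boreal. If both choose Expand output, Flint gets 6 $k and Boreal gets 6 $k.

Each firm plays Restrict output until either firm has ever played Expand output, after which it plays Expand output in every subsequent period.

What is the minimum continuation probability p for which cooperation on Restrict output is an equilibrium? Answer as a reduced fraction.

25/61

With continuation probability p and discount β, the effective per-period discount factor is βp.
Grim-trigger IC: βp ≥ (67−47)/(67−6) = 20/61.
So p ≥ (20/61)/(4/5) = 25/61.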